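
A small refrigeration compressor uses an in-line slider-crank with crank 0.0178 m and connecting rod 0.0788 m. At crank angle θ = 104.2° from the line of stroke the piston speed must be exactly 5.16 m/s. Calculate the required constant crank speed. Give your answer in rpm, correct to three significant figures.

3030

For an in-line slider-crank, |v_piston| = rω|sinθ|·[1 + r cosθ/√(L² − r² sin²θ)].
With r = 0.0178 m, L = 0.0788 m, θ = 104.2°: the bracketed kinematic factor |dx/dθ| = 0.016276 m.
ω = v/|dx/dθ| = 5.16/0.016276 = 317.03 rad/s.
N = 60ω/(2π) = 3027.4 rpm.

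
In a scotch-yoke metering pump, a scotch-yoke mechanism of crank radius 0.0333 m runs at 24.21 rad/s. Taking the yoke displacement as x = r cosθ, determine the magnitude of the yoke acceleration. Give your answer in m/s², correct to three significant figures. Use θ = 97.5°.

2.55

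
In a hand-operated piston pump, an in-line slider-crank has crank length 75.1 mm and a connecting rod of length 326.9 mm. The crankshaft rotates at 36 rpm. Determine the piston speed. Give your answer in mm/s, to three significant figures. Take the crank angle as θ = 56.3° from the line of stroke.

266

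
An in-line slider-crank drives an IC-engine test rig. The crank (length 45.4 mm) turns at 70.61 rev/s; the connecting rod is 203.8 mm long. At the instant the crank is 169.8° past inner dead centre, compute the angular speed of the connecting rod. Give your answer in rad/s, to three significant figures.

ω = 443.7 rad/s (converted from 70.61 rev/s).
The rod makes angle φ with the slider axis where L sinφ = r sinθ; differentiating, L cosφ·φ̇ = r ω cosθ.
L cosφ = √(L² − r² sin²θ) = 0.20364 m.
|ω_rod| = r ω |cosθ| / √(L² − r² sin²θ) = 0.0454·443.7·0.98420/0.20364 = 97.346 rad/s.

97.3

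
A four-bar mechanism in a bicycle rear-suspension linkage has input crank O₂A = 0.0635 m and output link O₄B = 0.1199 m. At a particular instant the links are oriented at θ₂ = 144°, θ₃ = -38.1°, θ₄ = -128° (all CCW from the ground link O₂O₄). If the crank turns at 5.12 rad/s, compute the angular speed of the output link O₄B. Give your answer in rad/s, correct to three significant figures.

0.0994

ω₂ = 5.12 rad/s
Differentiating the loop-closure r₂e^{iθ₂}+r₃e^{iθ₃}=r₁+r₄e^{iθ₄} gives r₂ω₂e^{iθ₂}+r₃ω₃e^{iθ₃}=r₄ω₄e^{iθ₄}.
Eliminating the other unknown: ω₄ = r₂ω₂ sin(θ₂−θ₃) / [r₄ sin(θ₄−θ₃)].
Numerator sine = -0.03664; denominator sine = -1.00000.
Result = 0.0635·5.12·(-0.03664) / (0.1199·(-1.00000)) = +0.099363 rad/s; magnitude 0.099363 rad/s.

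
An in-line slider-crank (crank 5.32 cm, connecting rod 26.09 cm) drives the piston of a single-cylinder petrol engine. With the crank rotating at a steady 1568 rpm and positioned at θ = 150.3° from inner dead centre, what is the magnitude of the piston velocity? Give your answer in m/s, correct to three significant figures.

3.56

ω = 2π·1568/60 = 164.2 rad/s
For an in-line slider-crank, x = r cosθ + √(L² − r² sin²θ), so v = −rω sinθ·[1 + r cosθ/√(L² − r² sin²θ)].
With r = 0.0532 m, L = 0.2609 m, θ = 150.3°: √(L² − r² sin²θ) = 0.25957 m.
v = −0.0532·164.2·0.49546·[1 + 0.0532·-0.86863/0.25957] = -3.5575 m/s.
|v| = 3.5575 m/s.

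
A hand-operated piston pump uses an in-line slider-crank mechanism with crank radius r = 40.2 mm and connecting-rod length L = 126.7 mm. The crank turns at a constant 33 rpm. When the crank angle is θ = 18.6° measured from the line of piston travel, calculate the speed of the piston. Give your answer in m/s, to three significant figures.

0.0577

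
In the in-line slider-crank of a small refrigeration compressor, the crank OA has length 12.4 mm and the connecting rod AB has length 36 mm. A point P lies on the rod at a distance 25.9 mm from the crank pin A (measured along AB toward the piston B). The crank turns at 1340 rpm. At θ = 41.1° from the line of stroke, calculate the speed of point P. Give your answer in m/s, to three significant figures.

ω = 140.3 rad/s.  Crank-pin speed |V_A| = rω = 1.74 m/s, perpendicular to OA.
Rod angle: sinφ = −(r/L) sinθ ⇒ φ = -13.087°; ω_rod = −rω cosθ/√(L²−r²sin²θ) = -37.394 rad/s.
V_P = V_A + ω_rod × AP, with AP = 0.0259 m along the rod.
Components: V_Px = −rω sinθ − a·ω_rod·sinφ = -1.3631 m/s;  V_Py = rω cosθ + a·ω_rod·cosφ = +0.36787 m/s.
|V_P| = √(V_Px² + V_Py²) = 1.4119 m/s.

1.41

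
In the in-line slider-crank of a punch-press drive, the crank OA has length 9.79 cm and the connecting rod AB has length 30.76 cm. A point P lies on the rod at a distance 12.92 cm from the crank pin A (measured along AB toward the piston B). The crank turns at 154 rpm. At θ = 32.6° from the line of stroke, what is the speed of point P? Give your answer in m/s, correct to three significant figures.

ω = 16.13 rad/s.  Crank-pin speed |V_A| = rω = 1.5788 m/s, perpendicular to OA.
Rod angle: sinφ = −(r/L) sinθ ⇒ φ = -9.874°; ω_rod = −rω cosθ/√(L²−r²sin²θ) = -4.3891 rad/s.
V_P = V_A + ω_rod × AP, with AP = 0.1292 m along the rod.
Components: V_Px = −rω sinθ − a·ω_rod·sinφ = -0.94786 m/s;  V_Py = rω cosθ + a·ω_rod·cosφ = +0.77141 m/s.
|V_P| = √(V_Px² + V_Py²) = 1.2221 m/s.

1.22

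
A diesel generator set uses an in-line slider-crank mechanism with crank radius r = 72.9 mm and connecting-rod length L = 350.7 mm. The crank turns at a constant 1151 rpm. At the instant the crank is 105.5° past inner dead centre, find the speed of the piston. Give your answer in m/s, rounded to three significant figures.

ω = 2π·1151/60 = 120.5 rad/s
For an in-line slider-crank, x = r cosθ + √(L² − r² sin²θ), so v = −rω sinθ·[1 + r cosθ/√(L² − r² sin²θ)].
With r = 0.0729 m, L = 0.3507 m, θ = 105.5°: √(L² − r² sin²θ) = 0.34359 m.
v = −0.0729·120.5·0.96363·[1 + 0.0729·-0.26724/0.34359] = -7.9871 m/s.
|v| = 7.9871 m/s.

7.99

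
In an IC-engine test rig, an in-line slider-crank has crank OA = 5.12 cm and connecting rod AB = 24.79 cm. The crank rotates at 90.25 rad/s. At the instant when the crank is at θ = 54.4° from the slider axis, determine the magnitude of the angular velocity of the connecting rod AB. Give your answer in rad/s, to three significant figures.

ω = 90.25 rad/s
The rod makes angle φ with the slider axis where L sinφ = r sinθ; differentiating, L cosφ·φ̇ = r ω cosθ.
L cosφ = √(L² − r² sin²θ) = 0.24438 m.
|ω_rod| = r ω |cosθ| / √(L² − r² sin²θ) = 0.0512·90.25·0.58212/0.24438 = 11.007 rad/s.

11.0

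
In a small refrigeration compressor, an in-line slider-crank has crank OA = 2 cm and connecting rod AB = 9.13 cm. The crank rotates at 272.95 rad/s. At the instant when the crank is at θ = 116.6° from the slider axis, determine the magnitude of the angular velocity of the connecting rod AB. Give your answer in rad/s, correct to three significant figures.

ω = 272.9 rad/s
The rod makes angle φ with the slider axis where L sinφ = r sinθ; differentiating, L cosφ·φ̇ = r ω cosθ.
L cosφ = √(L² − r² sin²θ) = 0.089531 m.
|ω_rod| = r ω |cosθ| / √(L² − r² sin²θ) = 0.02·272.9·0.44776/0.089531 = 27.301 rad/s.

27.3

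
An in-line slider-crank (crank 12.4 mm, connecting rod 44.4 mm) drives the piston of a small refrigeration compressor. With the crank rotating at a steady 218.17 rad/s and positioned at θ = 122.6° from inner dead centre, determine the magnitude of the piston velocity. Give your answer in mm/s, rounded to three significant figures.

1930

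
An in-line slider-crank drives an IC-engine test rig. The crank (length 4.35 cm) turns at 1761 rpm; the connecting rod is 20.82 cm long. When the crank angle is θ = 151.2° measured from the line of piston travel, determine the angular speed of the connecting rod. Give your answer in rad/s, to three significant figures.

33.9

ω = 184.4 rad/s (converted from 1761 rpm).
The rod makes angle φ with the slider axis where L sinφ = r sinθ; differentiating, L cosφ·φ̇ = r ω cosθ.
L cosφ = √(L² − r² sin²θ) = 0.20714 m.
|ω_rod| = r ω |cosθ| / √(L² − r² sin²θ) = 0.0435·184.4·0.87631/0.20714 = 33.936 rad/s.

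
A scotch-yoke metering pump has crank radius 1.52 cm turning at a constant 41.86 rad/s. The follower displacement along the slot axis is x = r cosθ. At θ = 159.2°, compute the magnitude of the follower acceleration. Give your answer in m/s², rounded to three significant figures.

24.9

ω = 41.86 rad/s
x = r cosθ ⇒ ẍ = −rω² cosθ (ω constant).
|a| = rω²|cosθ| = 0.0152·(41.86)²·|cos 159.2°| = 24.898 m/s².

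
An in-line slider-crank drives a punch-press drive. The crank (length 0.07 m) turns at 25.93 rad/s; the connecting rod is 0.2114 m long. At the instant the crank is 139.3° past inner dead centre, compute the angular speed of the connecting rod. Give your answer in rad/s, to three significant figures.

ω = 25.93 rad/s
The rod makes angle φ with the slider axis where L sinφ = r sinθ; differentiating, L cosφ·φ̇ = r ω cosθ.
L cosφ = √(L² − r² sin²θ) = 0.20641 m.
|ω_rod| = r ω |cosθ| / √(L² − r² sin²θ) = 0.07·25.93·0.75813/0.20641 = 6.6667 rad/s.

6.67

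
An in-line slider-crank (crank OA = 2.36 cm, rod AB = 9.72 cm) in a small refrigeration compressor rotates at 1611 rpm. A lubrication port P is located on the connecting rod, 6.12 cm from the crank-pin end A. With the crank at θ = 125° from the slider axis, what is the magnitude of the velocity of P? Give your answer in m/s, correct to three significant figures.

ω = 168.7 rad/s.  Crank-pin speed |V_A| = rω = 3.9814 m/s, perpendicular to OA.
Rod angle: sinφ = −(r/L) sinθ ⇒ φ = -11.472°; ω_rod = −rω cosθ/√(L²−r²sin²θ) = +23.973 rad/s.
V_P = V_A + ω_rod × AP, with AP = 0.0612 m along the rod.
Components: V_Px = −rω sinθ − a·ω_rod·sinφ = -2.9696 m/s;  V_Py = rω cosθ + a·ω_rod·cosφ = -0.84579 m/s.
|V_P| = √(V_Px² + V_Py²) = 3.0877 m/s.

3.09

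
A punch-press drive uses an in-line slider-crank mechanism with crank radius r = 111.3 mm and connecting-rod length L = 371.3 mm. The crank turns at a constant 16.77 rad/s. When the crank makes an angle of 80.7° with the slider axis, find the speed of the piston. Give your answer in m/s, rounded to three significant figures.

ω = 16.77 rad/s
For an in-line slider-crank, x = r cosθ + √(L² − r² sin²θ), so v = −rω sinθ·[1 + r cosθ/√(L² − r² sin²θ)].
With r = 0.1113 m, L = 0.3713 m, θ = 80.7°: √(L² − r² sin²θ) = 0.35468 m.
v = −0.1113·16.77·0.98686·[1 + 0.1113·0.16160/0.35468] = -1.9354 m/s.
|v| = 1.9354 m/s.

1.94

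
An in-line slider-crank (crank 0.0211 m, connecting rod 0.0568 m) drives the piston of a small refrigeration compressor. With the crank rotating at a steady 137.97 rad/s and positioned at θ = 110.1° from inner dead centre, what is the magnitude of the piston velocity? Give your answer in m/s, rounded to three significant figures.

2.36

ω = 138 rad/s
For an in-line slider-crank, x = r cosθ + √(L² − r² sin²θ), so v = −rω sinθ·[1 + r cosθ/√(L² − r² sin²θ)].
With r = 0.0211 m, L = 0.0568 m, θ = 110.1°: √(L² − r² sin²θ) = 0.053232 m.
v = −0.0211·138·0.93909·[1 + 0.0211·-0.34366/0.053232] = -2.3615 m/s.
|v| = 2.3615 m/s.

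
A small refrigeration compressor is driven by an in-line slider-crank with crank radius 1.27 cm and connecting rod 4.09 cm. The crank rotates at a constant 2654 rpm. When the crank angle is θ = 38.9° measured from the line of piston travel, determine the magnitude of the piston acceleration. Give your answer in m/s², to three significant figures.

837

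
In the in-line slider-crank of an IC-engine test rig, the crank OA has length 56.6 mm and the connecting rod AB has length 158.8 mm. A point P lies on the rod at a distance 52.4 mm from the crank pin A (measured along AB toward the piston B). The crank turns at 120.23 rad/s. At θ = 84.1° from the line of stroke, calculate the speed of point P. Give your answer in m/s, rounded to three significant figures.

6.87

ω = 120.2 rad/s.  Crank-pin speed |V_A| = rω = 6.805 m/s, perpendicular to OA.
Rod angle: sinφ = −(r/L) sinθ ⇒ φ = -20.765°; ω_rod = −rω cosθ/√(L²−r²sin²θ) = -4.711 rad/s.
V_P = V_A + ω_rod × AP, with AP = 0.0524 m along the rod.
Components: V_Px = −rω sinθ − a·ω_rod·sinφ = -6.8565 m/s;  V_Py = rω cosθ + a·ω_rod·cosφ = +0.46869 m/s.
|V_P| = √(V_Px² + V_Py²) = 6.8725 m/s.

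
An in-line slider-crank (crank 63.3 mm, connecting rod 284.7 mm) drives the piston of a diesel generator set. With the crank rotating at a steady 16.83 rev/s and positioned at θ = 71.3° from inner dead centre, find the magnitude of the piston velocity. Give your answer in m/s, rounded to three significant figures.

6.80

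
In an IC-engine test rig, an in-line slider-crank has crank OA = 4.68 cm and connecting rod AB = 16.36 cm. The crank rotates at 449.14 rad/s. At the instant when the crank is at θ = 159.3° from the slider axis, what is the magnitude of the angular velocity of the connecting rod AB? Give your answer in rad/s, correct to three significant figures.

ω = 449.1 rad/s
The rod makes angle φ with the slider axis where L sinφ = r sinθ; differentiating, L cosφ·φ̇ = r ω cosθ.
L cosφ = √(L² − r² sin²θ) = 0.16276 m.
|ω_rod| = r ω |cosθ| / √(L² − r² sin²θ) = 0.0468·449.1·0.93544/0.16276 = 120.81 rad/s.

121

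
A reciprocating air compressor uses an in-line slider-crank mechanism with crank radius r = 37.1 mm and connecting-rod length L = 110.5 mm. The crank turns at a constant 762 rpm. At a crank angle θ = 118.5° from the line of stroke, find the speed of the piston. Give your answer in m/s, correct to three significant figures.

ω = 2π·762/60 = 79.8 rad/s
For an in-line slider-crank, x = r cosθ + √(L² − r² sin²θ), so v = −rω sinθ·[1 + r cosθ/√(L² − r² sin²θ)].
With r = 0.0371 m, L = 0.1105 m, θ = 118.5°: √(L² − r² sin²θ) = 0.10558 m.
v = −0.0371·79.8·0.87882·[1 + 0.0371·-0.47716/0.10558] = -2.1655 m/s.
|v| = 2.1655 m/s.

2.17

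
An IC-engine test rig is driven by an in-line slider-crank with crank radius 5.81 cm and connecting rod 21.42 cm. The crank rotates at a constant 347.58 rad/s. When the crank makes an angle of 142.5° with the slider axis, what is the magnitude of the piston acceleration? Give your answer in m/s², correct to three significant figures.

5040

ω = 347.6 rad/s
x(θ) = r cosθ + √(L² − r² sin²θ); with ω constant, a = ω²·d²x/dθ².
d²x/dθ² = −r cosθ − r²(cos2θ)/√u − r⁴ sin²2θ/(4u^{3/2}),  u = L² − r² sin²θ = 0.0446307 m².
Substituting r = 0.0581 m, L = 0.2142 m, θ = 142.5°: d²x/dθ² = +0.041676 m.
a = ω²·d²x/dθ² = (347.6)²·(+0.041676) = +5035 m/s²;  |a| = 5035 m/s².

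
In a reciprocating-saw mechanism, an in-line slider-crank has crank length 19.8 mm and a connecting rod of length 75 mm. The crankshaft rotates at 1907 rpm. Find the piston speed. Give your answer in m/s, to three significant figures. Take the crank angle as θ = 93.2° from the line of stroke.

ω = 2π·1907/60 = 199.7 rad/s
For an in-line slider-crank, x = r cosθ + √(L² − r² sin²θ), so v = −rω sinθ·[1 + r cosθ/√(L² − r² sin²θ)].
With r = 0.0198 m, L = 0.075 m, θ = 93.2°: √(L² − r² sin²θ) = 0.072348 m.
v = −0.0198·199.7·0.99844·[1 + 0.0198·-0.05582/0.072348] = -3.8876 m/s.
|v| = 3.8876 m/s.

3.89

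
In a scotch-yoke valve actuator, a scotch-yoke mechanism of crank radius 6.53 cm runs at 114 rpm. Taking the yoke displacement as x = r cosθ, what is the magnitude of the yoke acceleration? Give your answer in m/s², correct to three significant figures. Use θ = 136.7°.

6.77

ω = 11.94 rad/s (from 114 rpm).
x = r cosθ ⇒ ẍ = −rω² cosθ (ω constant).
|a| = rω²|cosθ| = 0.0653·(11.94)²·|cos 136.7°| = 6.7729 m/s².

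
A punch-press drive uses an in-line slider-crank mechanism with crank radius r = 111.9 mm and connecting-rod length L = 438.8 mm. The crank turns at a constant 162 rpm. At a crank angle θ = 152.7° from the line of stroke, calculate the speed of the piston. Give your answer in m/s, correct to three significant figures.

0.672

ω = 2π·162/60 = 16.96 rad/s
For an in-line slider-crank, x = r cosθ + √(L² − r² sin²θ), so v = −rω sinθ·[1 + r cosθ/√(L² − r² sin²θ)].
With r = 0.1119 m, L = 0.4388 m, θ = 152.7°: √(L² − r² sin²θ) = 0.43579 m.
v = −0.1119·16.96·0.45865·[1 + 0.1119·-0.88862/0.43579] = -0.67201 m/s.
|v| = 0.67201 m/s.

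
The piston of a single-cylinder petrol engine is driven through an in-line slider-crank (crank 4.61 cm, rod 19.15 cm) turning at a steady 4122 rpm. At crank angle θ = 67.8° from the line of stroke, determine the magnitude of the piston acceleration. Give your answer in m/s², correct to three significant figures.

ω = 2π·4122/60 = 431.7 rad/s
x(θ) = r cosθ + √(L² − r² sin²θ); with ω constant, a = ω²·d²x/dθ².
d²x/dθ² = −r cosθ − r²(cos2θ)/√u − r⁴ sin²2θ/(4u^{3/2}),  u = L² − r² sin²θ = 0.0348504 m².
Substituting r = 0.0461 m, L = 0.1915 m, θ = 67.8°: d²x/dθ² = -0.0093698 m.
a = ω²·d²x/dθ² = (431.7)²·(-0.0093698) = -1745.8 m/s²;  |a| = 1745.8 m/s².

1750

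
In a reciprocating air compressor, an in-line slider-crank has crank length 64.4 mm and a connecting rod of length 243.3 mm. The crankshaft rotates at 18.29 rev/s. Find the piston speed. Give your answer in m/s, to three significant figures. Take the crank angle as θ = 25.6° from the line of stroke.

3.97

ω = 2π·18.3 = 114.9 rad/s
For an in-line slider-crank, x = r cosθ + √(L² − r² sin²θ), so v = −rω sinθ·[1 + r cosθ/√(L² − r² sin²θ)].
With r = 0.0644 m, L = 0.2433 m, θ = 25.6°: √(L² − r² sin²θ) = 0.2417 m.
v = −0.0644·114.9·0.43209·[1 + 0.0644·0.90183/0.2417] = -3.9662 m/s.
|v| = 3.9662 m/s.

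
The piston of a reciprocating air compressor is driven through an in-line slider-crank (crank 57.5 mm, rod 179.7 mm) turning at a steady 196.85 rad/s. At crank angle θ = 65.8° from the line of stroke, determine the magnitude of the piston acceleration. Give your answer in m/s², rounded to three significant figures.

ω = 196.8 rad/s
x(θ) = r cosθ + √(L² − r² sin²θ); with ω constant, a = ω²·d²x/dθ².
d²x/dθ² = −r cosθ − r²(cos2θ)/√u − r⁴ sin²2θ/(4u^{3/2}),  u = L² − r² sin²θ = 0.0295414 m².
Substituting r = 0.0575 m, L = 0.1797 m, θ = 65.8°: d²x/dθ² = -0.0111 m.
a = ω²·d²x/dθ² = (196.8)²·(-0.0111) = -430.13 m/s²;  |a| = 430.13 m/s².

430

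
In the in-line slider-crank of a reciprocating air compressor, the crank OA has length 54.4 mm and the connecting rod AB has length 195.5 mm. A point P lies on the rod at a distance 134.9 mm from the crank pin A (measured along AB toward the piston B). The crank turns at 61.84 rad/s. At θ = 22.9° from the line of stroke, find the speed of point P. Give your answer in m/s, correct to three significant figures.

1.82

ω = 61.84 rad/s.  Crank-pin speed |V_A| = rω = 3.3641 m/s, perpendicular to OA.
Rod angle: sinφ = −(r/L) sinθ ⇒ φ = -6.216°; ω_rod = −rω cosθ/√(L²−r²sin²θ) = -15.945 rad/s.
V_P = V_A + ω_rod × AP, with AP = 0.1349 m along the rod.
Components: V_Px = −rω sinθ − a·ω_rod·sinφ = -1.542 m/s;  V_Py = rω cosθ + a·ω_rod·cosφ = +0.9606 m/s.
|V_P| = √(V_Px² + V_Py²) = 1.8167 m/s.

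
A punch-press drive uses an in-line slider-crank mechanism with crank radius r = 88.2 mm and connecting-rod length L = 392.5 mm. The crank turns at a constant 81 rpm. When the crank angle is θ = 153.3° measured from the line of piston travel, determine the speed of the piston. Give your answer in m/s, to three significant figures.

ω = 2π·81/60 = 8.482 rad/s
For an in-line slider-crank, x = r cosθ + √(L² − r² sin²θ), so v = −rω sinθ·[1 + r cosθ/√(L² − r² sin²θ)].
With r = 0.0882 m, L = 0.3925 m, θ = 153.3°: √(L² − r² sin²θ) = 0.39049 m.
v = −0.0882·8.482·0.44932·[1 + 0.0882·-0.89337/0.39049] = -0.26832 m/s.
|v| = 0.26832 m/s.

0.268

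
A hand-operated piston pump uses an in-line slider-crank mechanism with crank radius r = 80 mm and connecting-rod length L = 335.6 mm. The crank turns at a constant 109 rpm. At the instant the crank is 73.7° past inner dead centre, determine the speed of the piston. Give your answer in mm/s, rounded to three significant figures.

ω = 2π·109/60 = 11.41 rad/s
For an in-line slider-crank, x = r cosθ + √(L² − r² sin²θ), so v = −rω sinθ·[1 + r cosθ/√(L² − r² sin²θ)].
With r = 0.08 m, L = 0.3356 m, θ = 73.7°: √(L² − r² sin²θ) = 0.3267 m.
v = −0.08·11.41·0.95981·[1 + 0.08·0.28067/0.3267] = -0.93669 m/s.
|v| = 0.93669 m/s = 936.69 mm/s.

937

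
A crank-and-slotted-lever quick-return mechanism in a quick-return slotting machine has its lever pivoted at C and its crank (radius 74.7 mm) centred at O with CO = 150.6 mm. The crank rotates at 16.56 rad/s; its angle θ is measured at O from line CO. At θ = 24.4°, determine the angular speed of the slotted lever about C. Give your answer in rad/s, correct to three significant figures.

ω = 16.56 rad/s
Crank pin A relative to C: A = (d + r cosθ, r sinθ); lever angle φ = atan2(r sinθ, d + r cosθ).
Differentiating tanφ: φ̇ = rω(d cosθ + r)/(d² + r² + 2dr cosθ).
d² + r² + 2dr cosθ = |CA|² = 0.0487505 m²;  d cosθ + r = +0.21185 m.
|ω_lever| = |0.0747·16.56·+0.21185| / 0.0487505 = 5.3756 rad/s.

5.38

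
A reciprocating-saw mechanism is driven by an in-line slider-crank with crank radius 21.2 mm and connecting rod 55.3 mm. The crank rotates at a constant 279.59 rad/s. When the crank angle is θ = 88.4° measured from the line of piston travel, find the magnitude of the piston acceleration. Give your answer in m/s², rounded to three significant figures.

ω = 279.6 rad/s
x(θ) = r cosθ + √(L² − r² sin²θ); with ω constant, a = ω²·d²x/dθ².
d²x/dθ² = −r cosθ − r²(cos2θ)/√u − r⁴ sin²2θ/(4u^{3/2}),  u = L² − r² sin²θ = 0.002609 m².
Substituting r = 0.0212 m, L = 0.0553 m, θ = 88.4°: d²x/dθ² = +0.0081922 m.
a = ω²·d²x/dθ² = (279.6)²·(+0.0081922) = +640.39 m/s²;  |a| = 640.39 m/s².

640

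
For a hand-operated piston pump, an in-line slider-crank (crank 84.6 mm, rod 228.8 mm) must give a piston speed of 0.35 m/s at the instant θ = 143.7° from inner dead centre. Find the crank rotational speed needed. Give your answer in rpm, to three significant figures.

For an in-line slider-crank, |v_piston| = rω|sinθ|·[1 + r cosθ/√(L² − r² sin²θ)].
With r = 0.0846 m, L = 0.2288 m, θ = 143.7°: the bracketed kinematic factor |dx/dθ| = 0.034788 m.
ω = v/|dx/dθ| = 0.35/0.034788 = 10.061 rad/s.
N = 60ω/(2π) = 96.074 rpm.

96.1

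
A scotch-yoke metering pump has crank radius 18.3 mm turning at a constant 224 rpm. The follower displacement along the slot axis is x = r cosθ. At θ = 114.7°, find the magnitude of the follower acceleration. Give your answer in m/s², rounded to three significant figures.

ω = 23.46 rad/s (from 224 rpm).
x = r cosθ ⇒ ẍ = −rω² cosθ (ω constant).
|a| = rω²|cosθ| = 0.0183·(23.46)²·|cos 114.7°| = 4.2077 m/s².

4.21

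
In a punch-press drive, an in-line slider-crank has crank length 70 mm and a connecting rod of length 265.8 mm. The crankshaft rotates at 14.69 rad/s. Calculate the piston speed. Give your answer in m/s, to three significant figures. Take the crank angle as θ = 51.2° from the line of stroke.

0.937

ω = 14.69 rad/s
For an in-line slider-crank, x = r cosθ + √(L² − r² sin²θ), so v = −rω sinθ·[1 + r cosθ/√(L² − r² sin²θ)].
With r = 0.07 m, L = 0.2658 m, θ = 51.2°: √(L² − r² sin²θ) = 0.26014 m.
v = −0.07·14.69·0.77934·[1 + 0.07·0.62660/0.26014] = -0.93652 m/s.
|v| = 0.93652 m/s.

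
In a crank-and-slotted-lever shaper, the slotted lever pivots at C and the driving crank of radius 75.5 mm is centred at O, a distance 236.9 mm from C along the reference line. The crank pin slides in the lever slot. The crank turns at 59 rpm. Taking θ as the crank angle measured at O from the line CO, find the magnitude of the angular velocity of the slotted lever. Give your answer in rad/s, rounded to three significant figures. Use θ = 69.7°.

0.991

ω = 6.178 rad/s (from 59 rpm).
Crank pin A relative to C: A = (d + r cosθ, r sinθ); lever angle φ = atan2(r sinθ, d + r cosθ).
Differentiating tanφ: φ̇ = rω(d cosθ + r)/(d² + r² + 2dr cosθ).
d² + r² + 2dr cosθ = |CA|² = 0.0742324 m²;  d cosθ + r = +0.15769 m.
|ω_lever| = |0.0755·6.178·+0.15769| / 0.0742324 = 0.99091 rad/s.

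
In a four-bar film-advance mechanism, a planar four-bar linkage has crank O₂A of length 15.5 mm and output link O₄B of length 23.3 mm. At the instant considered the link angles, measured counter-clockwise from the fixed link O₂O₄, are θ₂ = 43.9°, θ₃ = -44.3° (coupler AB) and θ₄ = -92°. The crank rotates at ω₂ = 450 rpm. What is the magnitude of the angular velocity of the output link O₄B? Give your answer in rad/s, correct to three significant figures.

ω₂ = 47.12 rad/s (from 450 rpm).
Differentiating the loop-closure r₂e^{iθ₂}+r₃e^{iθ₃}=r₁+r₄e^{iθ₄} gives r₂ω₂e^{iθ₂}+r₃ω₃e^{iθ₃}=r₄ω₄e^{iθ₄}.
Eliminating the other unknown: ω₄ = r₂ω₂ sin(θ₂−θ₃) / [r₄ sin(θ₄−θ₃)].
Numerator sine = +0.99951; denominator sine = -0.73963.
Result = 0.0155·47.12·(+0.99951) / (0.0233·(-0.73963)) = -42.363 rad/s; magnitude 42.363 rad/s.

42.4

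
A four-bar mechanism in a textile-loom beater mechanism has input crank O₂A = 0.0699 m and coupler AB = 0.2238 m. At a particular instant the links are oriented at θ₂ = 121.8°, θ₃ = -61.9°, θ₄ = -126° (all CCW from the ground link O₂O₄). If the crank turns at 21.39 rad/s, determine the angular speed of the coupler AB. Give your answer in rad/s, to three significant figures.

6.88

ω₂ = 21.39 rad/s
Differentiating the loop-closure r₂e^{iθ₂}+r₃e^{iθ₃}=r₁+r₄e^{iθ₄} gives r₂ω₂e^{iθ₂}+r₃ω₃e^{iθ₃}=r₄ω₄e^{iθ₄}.
Eliminating the other unknown: ω₃ = r₂ω₂ sin(θ₄−θ₂) / [r₃ sin(θ₃−θ₄)].
Numerator sine = +0.92587; denominator sine = +0.89956.
Result = 0.0699·21.39·(+0.92587) / (0.2238·(+0.89956)) = +6.8762 rad/s; magnitude 6.8762 rad/s.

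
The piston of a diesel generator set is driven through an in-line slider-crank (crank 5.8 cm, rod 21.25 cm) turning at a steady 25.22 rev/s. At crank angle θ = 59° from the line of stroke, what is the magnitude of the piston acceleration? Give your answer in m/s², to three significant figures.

564

ω = 2π·25.2 = 158.5 rad/s
x(θ) = r cosθ + √(L² − r² sin²θ); with ω constant, a = ω²·d²x/dθ².
d²x/dθ² = −r cosθ − r²(cos2θ)/√u − r⁴ sin²2θ/(4u^{3/2}),  u = L² − r² sin²θ = 0.0426846 m².
Substituting r = 0.058 m, L = 0.2125 m, θ = 59°: d²x/dθ² = -0.022478 m.
a = ω²·d²x/dθ² = (158.5)²·(-0.022478) = -564.43 m/s²;  |a| = 564.43 m/s².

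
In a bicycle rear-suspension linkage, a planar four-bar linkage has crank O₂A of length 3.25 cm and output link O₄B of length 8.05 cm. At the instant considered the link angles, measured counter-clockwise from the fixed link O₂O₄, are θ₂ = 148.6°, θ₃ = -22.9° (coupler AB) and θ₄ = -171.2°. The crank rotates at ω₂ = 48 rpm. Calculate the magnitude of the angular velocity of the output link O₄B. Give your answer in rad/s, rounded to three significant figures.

ω₂ = 5.027 rad/s (from 48 rpm).
Differentiating the loop-closure r₂e^{iθ₂}+r₃e^{iθ₃}=r₁+r₄e^{iθ₄} gives r₂ω₂e^{iθ₂}+r₃ω₃e^{iθ₃}=r₄ω₄e^{iθ₄}.
Eliminating the other unknown: ω₄ = r₂ω₂ sin(θ₂−θ₃) / [r₄ sin(θ₄−θ₃)].
Numerator sine = +0.14781; denominator sine = -0.52547.
Result = 0.0325·5.027·(+0.14781) / (0.0805·(-0.52547)) = -0.57083 rad/s; magnitude 0.57083 rad/s.

0.571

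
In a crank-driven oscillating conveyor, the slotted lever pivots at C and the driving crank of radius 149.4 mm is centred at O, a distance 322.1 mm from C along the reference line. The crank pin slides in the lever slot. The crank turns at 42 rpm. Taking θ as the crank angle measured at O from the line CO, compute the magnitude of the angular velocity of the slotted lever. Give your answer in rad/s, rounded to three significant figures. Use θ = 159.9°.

ω = 4.398 rad/s (from 42 rpm).
Crank pin A relative to C: A = (d + r cosθ, r sinθ); lever angle φ = atan2(r sinθ, d + r cosθ).
Differentiating tanφ: φ̇ = rω(d cosθ + r)/(d² + r² + 2dr cosθ).
d² + r² + 2dr cosθ = |CA|² = 0.0356871 m²;  d cosθ + r = -0.15308 m.
|ω_lever| = |0.1494·4.398·-0.15308| / 0.0356871 = 2.8187 rad/s.

2.82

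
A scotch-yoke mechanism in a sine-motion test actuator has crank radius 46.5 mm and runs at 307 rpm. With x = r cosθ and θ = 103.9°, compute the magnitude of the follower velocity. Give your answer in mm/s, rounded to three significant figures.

1450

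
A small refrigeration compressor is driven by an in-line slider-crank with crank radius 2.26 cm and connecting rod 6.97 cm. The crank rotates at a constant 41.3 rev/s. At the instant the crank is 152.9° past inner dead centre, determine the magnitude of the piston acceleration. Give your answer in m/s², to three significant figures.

1050

ω = 2π·41.3 = 259.5 rad/s
x(θ) = r cosθ + √(L² − r² sin²θ); with ω constant, a = ω²·d²x/dθ².
d²x/dθ² = −r cosθ − r²(cos2θ)/√u − r⁴ sin²2θ/(4u^{3/2}),  u = L² − r² sin²θ = 0.0047521 m².
Substituting r = 0.0226 m, L = 0.0697 m, θ = 152.9°: d²x/dθ² = +0.015654 m.
a = ω²·d²x/dθ² = (259.5)²·(+0.015654) = +1054.1 m/s²;  |a| = 1054.1 m/s².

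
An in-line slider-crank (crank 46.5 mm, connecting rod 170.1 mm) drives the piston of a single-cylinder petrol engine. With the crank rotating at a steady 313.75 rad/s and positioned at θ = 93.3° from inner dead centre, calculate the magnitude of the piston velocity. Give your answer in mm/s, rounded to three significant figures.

14300

ω = 313.8 rad/s
For an in-line slider-crank, x = r cosθ + √(L² − r² sin²θ), so v = −rω sinθ·[1 + r cosθ/√(L² − r² sin²θ)].
With r = 0.0465 m, L = 0.1701 m, θ = 93.3°: √(L² − r² sin²θ) = 0.16364 m.
v = −0.0465·313.8·0.99834·[1 + 0.0465·-0.05756/0.16364] = -14.327 m/s.
|v| = 14.327 m/s = 14327 mm/s.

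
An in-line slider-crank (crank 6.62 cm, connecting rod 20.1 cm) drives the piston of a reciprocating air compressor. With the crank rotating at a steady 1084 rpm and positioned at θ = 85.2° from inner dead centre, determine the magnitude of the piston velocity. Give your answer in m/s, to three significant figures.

ω = 2π·1084/60 = 113.5 rad/s
For an in-line slider-crank, x = r cosθ + √(L² − r² sin²θ), so v = −rω sinθ·[1 + r cosθ/√(L² − r² sin²θ)].
With r = 0.0662 m, L = 0.201 m, θ = 85.2°: √(L² − r² sin²θ) = 0.18987 m.
v = −0.0662·113.5·0.99649·[1 + 0.0662·0.08368/0.18987] = -7.7069 m/s.
|v| = 7.7069 m/s.

7.71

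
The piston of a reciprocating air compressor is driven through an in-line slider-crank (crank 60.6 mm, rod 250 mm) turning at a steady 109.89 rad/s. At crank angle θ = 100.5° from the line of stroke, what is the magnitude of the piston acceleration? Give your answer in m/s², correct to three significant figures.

304

ω = 109.9 rad/s
x(θ) = r cosθ + √(L² − r² sin²θ); with ω constant, a = ω²·d²x/dθ².
d²x/dθ² = −r cosθ − r²(cos2θ)/√u − r⁴ sin²2θ/(4u^{3/2}),  u = L² − r² sin²θ = 0.0589496 m².
Substituting r = 0.0606 m, L = 0.25 m, θ = 100.5°: d²x/dθ² = +0.025134 m.
a = ω²·d²x/dθ² = (109.9)²·(+0.025134) = +303.51 m/s²;  |a| = 303.51 m/s².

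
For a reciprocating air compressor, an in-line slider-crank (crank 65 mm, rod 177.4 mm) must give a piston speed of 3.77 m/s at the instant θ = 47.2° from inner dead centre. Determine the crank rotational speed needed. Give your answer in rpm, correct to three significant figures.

For an in-line slider-crank, |v_piston| = rω|sinθ|·[1 + r cosθ/√(L² − r² sin²θ)].
With r = 0.065 m, L = 0.1774 m, θ = 47.2°: the bracketed kinematic factor |dx/dθ| = 0.060019 m.
ω = v/|dx/dθ| = 3.77/0.060019 = 62.813 rad/s.
N = 60ω/(2π) = 599.82 rpm.

600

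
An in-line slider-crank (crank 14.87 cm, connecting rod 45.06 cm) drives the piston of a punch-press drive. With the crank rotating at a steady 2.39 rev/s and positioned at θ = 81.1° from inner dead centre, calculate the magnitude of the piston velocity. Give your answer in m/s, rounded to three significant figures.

2.33

ω = 2π·2.39 = 15.02 rad/s
For an in-line slider-crank, x = r cosθ + √(L² − r² sin²θ), so v = −rω sinθ·[1 + r cosθ/√(L² − r² sin²θ)].
With r = 0.1487 m, L = 0.4506 m, θ = 81.1°: √(L² − r² sin²θ) = 0.42598 m.
v = −0.1487·15.02·0.98796·[1 + 0.1487·0.15471/0.42598] = -2.3253 m/s.
|v| = 2.3253 m/s.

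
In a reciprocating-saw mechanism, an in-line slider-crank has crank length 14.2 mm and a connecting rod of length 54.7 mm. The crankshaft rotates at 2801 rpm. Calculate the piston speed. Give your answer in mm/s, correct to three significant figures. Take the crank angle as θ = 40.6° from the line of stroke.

ω = 2π·2801/60 = 293.3 rad/s
For an in-line slider-crank, x = r cosθ + √(L² − r² sin²θ), so v = −rω sinθ·[1 + r cosθ/√(L² − r² sin²θ)].
With r = 0.0142 m, L = 0.0547 m, θ = 40.6°: √(L² − r² sin²θ) = 0.053914 m.
v = −0.0142·293.3·0.65077·[1 + 0.0142·0.75927/0.053914] = -3.2526 m/s.
|v| = 3.2526 m/s = 3252.6 mm/s.

3250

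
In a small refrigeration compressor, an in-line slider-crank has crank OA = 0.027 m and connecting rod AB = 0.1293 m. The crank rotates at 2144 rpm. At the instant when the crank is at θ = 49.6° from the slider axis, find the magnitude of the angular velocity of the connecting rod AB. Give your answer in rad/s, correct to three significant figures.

ω = 224.5 rad/s (converted from 2144 rpm).
The rod makes angle φ with the slider axis where L sinφ = r sinθ; differentiating, L cosφ·φ̇ = r ω cosθ.
L cosφ = √(L² − r² sin²θ) = 0.12765 m.
|ω_rod| = r ω |cosθ| / √(L² − r² sin²θ) = 0.027·224.5·0.64812/0.12765 = 30.778 rad/s.

30.8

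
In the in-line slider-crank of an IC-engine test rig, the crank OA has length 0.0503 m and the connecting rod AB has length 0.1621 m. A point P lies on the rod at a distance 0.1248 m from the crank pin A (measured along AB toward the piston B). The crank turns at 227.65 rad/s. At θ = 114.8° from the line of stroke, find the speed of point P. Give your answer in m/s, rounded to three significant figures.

ω = 227.7 rad/s.  Crank-pin speed |V_A| = rω = 11.451 m/s, perpendicular to OA.
Rod angle: sinφ = −(r/L) sinθ ⇒ φ = -16.361°; ω_rod = −rω cosθ/√(L²−r²sin²θ) = +30.881 rad/s.
V_P = V_A + ω_rod × AP, with AP = 0.1248 m along the rod.
Components: V_Px = −rω sinθ − a·ω_rod·sinφ = -9.3092 m/s;  V_Py = rω cosθ + a·ω_rod·cosφ = -1.1052 m/s.
|V_P| = √(V_Px² + V_Py²) = 9.3746 m/s.

9.37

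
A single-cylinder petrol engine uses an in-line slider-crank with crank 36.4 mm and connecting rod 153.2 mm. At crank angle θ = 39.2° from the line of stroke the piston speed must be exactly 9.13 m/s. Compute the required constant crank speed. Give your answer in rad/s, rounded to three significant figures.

335

For an in-line slider-crank, |v_piston| = rω|sinθ|·[1 + r cosθ/√(L² − r² sin²θ)].
With r = 0.0364 m, L = 0.1532 m, θ = 39.2°: the bracketed kinematic factor |dx/dθ| = 0.02729 m.
ω = v/|dx/dθ| = 9.13/0.02729 = 334.55 rad/s.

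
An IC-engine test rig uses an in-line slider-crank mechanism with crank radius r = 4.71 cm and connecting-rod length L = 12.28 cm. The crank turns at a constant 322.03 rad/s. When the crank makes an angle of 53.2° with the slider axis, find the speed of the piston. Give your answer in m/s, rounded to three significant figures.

ω = 322 rad/s
For an in-line slider-crank, x = r cosθ + √(L² − r² sin²θ), so v = −rω sinθ·[1 + r cosθ/√(L² − r² sin²θ)].
With r = 0.0471 m, L = 0.1228 m, θ = 53.2°: √(L² − r² sin²θ) = 0.11687 m.
v = −0.0471·322·0.80073·[1 + 0.0471·0.59902/0.11687] = -15.077 m/s.
|v| = 15.077 m/s.

15.1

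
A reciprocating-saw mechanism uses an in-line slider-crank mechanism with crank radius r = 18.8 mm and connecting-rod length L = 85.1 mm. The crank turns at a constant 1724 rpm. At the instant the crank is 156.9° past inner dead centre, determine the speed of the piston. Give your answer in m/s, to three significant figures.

1.06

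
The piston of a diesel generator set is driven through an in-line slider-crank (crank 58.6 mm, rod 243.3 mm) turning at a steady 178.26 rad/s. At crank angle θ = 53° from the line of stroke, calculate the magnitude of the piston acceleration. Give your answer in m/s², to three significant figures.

1000

ω = 178.3 rad/s
x(θ) = r cosθ + √(L² − r² sin²θ); with ω constant, a = ω²·d²x/dθ².
d²x/dθ² = −r cosθ − r²(cos2θ)/√u − r⁴ sin²2θ/(4u^{3/2}),  u = L² − r² sin²θ = 0.0570046 m².
Substituting r = 0.0586 m, L = 0.2433 m, θ = 53°: d²x/dθ² = -0.031502 m.
a = ω²·d²x/dθ² = (178.3)²·(-0.031502) = -1001 m/s²;  |a| = 1001 m/s².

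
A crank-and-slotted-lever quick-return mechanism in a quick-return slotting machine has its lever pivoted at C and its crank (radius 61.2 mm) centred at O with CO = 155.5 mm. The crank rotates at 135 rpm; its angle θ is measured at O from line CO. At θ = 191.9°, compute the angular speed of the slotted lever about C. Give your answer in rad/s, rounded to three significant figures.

8.46

ω = 14.14 rad/s (from 135 rpm).
Crank pin A relative to C: A = (d + r cosθ, r sinθ); lever angle φ = atan2(r sinθ, d + r cosθ).
Differentiating tanφ: φ̇ = rω(d cosθ + r)/(d² + r² + 2dr cosθ).
d² + r² + 2dr cosθ = |CA|² = 0.00930153 m²;  d cosθ + r = -0.090958 m.
|ω_lever| = |0.0612·14.14·-0.090958| / 0.00930153 = 8.4606 rad/s.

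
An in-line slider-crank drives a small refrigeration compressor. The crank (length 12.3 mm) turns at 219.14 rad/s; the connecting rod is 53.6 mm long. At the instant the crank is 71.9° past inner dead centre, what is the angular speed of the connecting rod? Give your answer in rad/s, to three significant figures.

16.0

ω = 219.1 rad/s
The rod makes angle φ with the slider axis where L sinφ = r sinθ; differentiating, L cosφ·φ̇ = r ω cosθ.
L cosφ = √(L² − r² sin²θ) = 0.052309 m.
|ω_rod| = r ω |cosθ| / √(L² − r² sin²θ) = 0.0123·219.1·0.31068/0.052309 = 16.009 rad/s.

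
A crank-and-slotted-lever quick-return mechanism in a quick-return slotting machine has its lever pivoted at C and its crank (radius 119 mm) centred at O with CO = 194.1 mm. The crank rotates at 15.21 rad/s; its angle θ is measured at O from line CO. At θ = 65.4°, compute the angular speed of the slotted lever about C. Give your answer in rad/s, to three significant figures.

5.09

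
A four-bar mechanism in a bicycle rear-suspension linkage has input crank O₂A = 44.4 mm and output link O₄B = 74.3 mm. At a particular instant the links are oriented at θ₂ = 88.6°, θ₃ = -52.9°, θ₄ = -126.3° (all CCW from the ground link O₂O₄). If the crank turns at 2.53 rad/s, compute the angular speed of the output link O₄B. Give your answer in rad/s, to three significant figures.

ω₂ = 2.53 rad/s
Differentiating the loop-closure r₂e^{iθ₂}+r₃e^{iθ₃}=r₁+r₄e^{iθ₄} gives r₂ω₂e^{iθ₂}+r₃ω₃e^{iθ₃}=r₄ω₄e^{iθ₄}.
Eliminating the other unknown: ω₄ = r₂ω₂ sin(θ₂−θ₃) / [r₄ sin(θ₄−θ₃)].
Numerator sine = +0.62251; denominator sine = -0.95832.
Result = 0.0444·2.53·(+0.62251) / (0.0743·(-0.95832)) = -0.98209 rad/s; magnitude 0.98209 rad/s.

0.982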